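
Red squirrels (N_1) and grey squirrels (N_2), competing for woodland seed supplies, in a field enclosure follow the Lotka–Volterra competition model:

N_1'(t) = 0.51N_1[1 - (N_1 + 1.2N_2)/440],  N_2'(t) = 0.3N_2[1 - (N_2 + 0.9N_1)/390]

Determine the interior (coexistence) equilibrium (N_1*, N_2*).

N_1* ≈ 350, N_2* ≈ 75

Setting both brackets to zero gives the nullclines N_1 + 1.2N_2 = 440 and 0.9N_1 + N_2 = 390.
Substituting N_2 = 390 - 0.9N_1 into the first: N_1(1 - 1.2·0.9) = 440 - 1.2·390.
So N_1* = -28/-0.08 = 350, and then N_2* = 390 - 0.9·350 = 75.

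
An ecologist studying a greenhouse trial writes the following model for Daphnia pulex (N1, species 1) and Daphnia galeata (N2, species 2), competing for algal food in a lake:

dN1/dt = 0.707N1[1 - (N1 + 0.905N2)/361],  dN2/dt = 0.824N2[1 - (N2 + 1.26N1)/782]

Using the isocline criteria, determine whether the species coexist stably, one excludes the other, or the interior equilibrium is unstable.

Compare the nullcline intercepts: K1/α12 = 361/0.905 = 399 < K2 = 782; K2/α21 = 782/1.26 = 621 > K1 = 361.
Since the inequalities point opposite ways, species 2 can invade but species 1 cannot.

species 2 excludes species 1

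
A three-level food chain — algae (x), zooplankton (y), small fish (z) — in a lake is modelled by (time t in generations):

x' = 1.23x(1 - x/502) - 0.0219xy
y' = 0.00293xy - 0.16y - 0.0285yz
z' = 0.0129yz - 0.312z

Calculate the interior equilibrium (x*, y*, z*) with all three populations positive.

x* ≈ 286, y* ≈ 24.2, z* ≈ 23.8

From dz/dt = 0: 0.0129y* = 0.312, so y* = 24.2.
From dx/dt = 0: 1.23(1 - x*/502) = 0.0219·24.2, giving x* = 502·(1 - 0.431) = 286.
From dy/dt = 0: 0.00293·286 - 0.16 = 0.0285z*, so z* = 0.677/0.0285 = 23.8.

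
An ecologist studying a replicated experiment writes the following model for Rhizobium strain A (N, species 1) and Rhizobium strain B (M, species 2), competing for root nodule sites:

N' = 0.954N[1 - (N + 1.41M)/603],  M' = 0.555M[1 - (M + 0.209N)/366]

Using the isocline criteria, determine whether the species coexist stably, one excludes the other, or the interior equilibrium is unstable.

stable coexistence

Compare the nullcline intercepts: K1/α12 = 603/1.41 = 428 > K2 = 366; K2/α21 = 366/0.209 = 1750 > K1 = 603.
Since both inequalities hold, each species can invade when rare, so the interior equilibrium is stable.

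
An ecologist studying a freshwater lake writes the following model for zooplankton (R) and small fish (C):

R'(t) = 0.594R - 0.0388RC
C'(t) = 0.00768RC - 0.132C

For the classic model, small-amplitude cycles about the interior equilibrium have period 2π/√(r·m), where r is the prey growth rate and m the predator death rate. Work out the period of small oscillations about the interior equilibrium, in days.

T ≈ 22.4 days

Here r = 0.594 and m = 0.132, so r·m = 0.0784.
ω = √0.0784 = 0.28 per day, hence T = 2π/ω ≈ 22.4 days.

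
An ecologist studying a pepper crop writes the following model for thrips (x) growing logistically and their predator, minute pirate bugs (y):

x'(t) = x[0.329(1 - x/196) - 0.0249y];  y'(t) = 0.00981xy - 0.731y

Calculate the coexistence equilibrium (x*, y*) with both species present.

x* ≈ 74.5, y* ≈ 8.19

From dy/dt = 0 with y > 0: 0.00981x* = 0.731, so x* = 74.5.
Substitute into dx/dt = 0: 0.329(1 - 74.5/196) = 0.0249y*.
The bracket is 0.62, giving y* = 0.204/0.0249 = 8.19.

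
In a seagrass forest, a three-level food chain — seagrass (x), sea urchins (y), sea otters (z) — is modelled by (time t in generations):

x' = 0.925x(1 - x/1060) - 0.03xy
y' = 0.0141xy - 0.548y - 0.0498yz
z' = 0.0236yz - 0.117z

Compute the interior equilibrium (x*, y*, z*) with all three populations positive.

From dz/dt = 0: 0.0236y* = 0.117, so y* = 4.96.
From dx/dt = 0: 0.925(1 - x*/1060) = 0.03·4.96, giving x* = 1060·(1 - 0.161) = 890.
From dy/dt = 0: 0.0141·890 - 0.548 = 0.0498z*, so z* = 12/0.0498 = 241.

x* ≈ 890, y* ≈ 4.96, z* ≈ 241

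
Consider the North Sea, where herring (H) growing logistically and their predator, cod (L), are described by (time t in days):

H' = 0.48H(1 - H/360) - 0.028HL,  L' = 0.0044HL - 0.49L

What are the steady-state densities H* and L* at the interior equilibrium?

From dL/dt = 0 with L > 0: 0.0044H* = 0.49, so H* = 111.
Substitute into dH/dt = 0: 0.48(1 - 111/360) = 0.028L*.
The bracket is 0.691, giving L* = 0.332/0.028 = 11.8.

H* ≈ 111, L* ≈ 11.8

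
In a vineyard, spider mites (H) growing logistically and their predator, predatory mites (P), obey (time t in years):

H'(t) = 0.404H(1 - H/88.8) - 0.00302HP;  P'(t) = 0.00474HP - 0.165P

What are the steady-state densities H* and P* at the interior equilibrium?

From dP/dt = 0 with P > 0: 0.00474H* = 0.165, so H* = 34.8.
Substitute into dH/dt = 0: 0.404(1 - 34.8/88.8) = 0.00302P*.
The bracket is 0.608, giving P* = 0.246/0.00302 = 81.3.

H* ≈ 34.8, P* ≈ 81.3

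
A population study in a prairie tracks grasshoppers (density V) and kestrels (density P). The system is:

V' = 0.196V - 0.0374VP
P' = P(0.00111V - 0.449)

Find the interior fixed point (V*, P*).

Set dP/dt = 0 with P > 0: 0.00111V - 0.449 = 0, so V* = 0.449/0.00111 = 405.
Set dV/dt = 0 with V > 0: 0.196 - 0.0374P = 0, so P* = 0.196/0.0374 = 5.24.

V* ≈ 405, P* ≈ 5.24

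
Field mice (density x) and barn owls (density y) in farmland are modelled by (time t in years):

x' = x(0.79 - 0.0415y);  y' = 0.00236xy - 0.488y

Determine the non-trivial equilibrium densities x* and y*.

x* ≈ 207, y* ≈ 19

Set dy/dt = 0 with y > 0: 0.00236x - 0.488 = 0, so x* = 0.488/0.00236 = 207.
Set dx/dt = 0 with x > 0: 0.79 - 0.0415y = 0, so y* = 0.79/0.0415 = 19.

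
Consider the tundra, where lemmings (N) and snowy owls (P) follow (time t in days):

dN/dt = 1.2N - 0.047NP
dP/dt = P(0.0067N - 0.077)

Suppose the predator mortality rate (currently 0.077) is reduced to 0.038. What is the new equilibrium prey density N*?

At the interior fixed point, setting dP/dt = 0 with P > 0 fixes N* = (predator death rate)/(NP coefficient) — independent of the other coefficients.
With the change, N* = 0.038/0.0067 = 5.67; it falls from 11.5.

N* ≈ 5.67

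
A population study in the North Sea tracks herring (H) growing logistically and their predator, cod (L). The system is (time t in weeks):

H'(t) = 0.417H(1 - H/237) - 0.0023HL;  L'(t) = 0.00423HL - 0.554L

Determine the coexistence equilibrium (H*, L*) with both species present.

From dL/dt = 0 with L > 0: 0.00423H* = 0.554, so H* = 131.
Substitute into dH/dt = 0: 0.417(1 - 131/237) = 0.0023L*.
The bracket is 0.447, giving L* = 0.187/0.0023 = 81.1.

H* ≈ 131, L* ≈ 81.1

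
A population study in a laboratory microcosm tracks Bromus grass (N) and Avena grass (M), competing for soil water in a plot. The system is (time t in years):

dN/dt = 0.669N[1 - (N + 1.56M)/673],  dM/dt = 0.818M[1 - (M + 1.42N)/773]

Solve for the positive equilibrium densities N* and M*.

N* ≈ 439, M* ≈ 150

Setting both brackets to zero gives the nullclines N + 1.56M = 673 and 1.42N + M = 773.
Substituting M = 773 - 1.42N into the first: N(1 - 1.56·1.42) = 673 - 1.56·773.
So N* = -533/-1.22 = 439, and then M* = 773 - 1.42·439 = 150.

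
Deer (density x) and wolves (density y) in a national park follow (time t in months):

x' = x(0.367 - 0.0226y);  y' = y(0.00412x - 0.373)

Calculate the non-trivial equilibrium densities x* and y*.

Set dy/dt = 0 with y > 0: 0.00412x - 0.373 = 0, so x* = 0.373/0.00412 = 90.5.
Set dx/dt = 0 with x > 0: 0.367 - 0.0226y = 0, so y* = 0.367/0.0226 = 16.2.

x* ≈ 90.5, y* ≈ 16.2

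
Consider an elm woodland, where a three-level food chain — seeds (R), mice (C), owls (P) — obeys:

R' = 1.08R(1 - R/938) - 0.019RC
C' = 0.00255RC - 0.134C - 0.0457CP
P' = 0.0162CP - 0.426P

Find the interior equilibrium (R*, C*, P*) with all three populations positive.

R* ≈ 504, C* ≈ 26.3, P* ≈ 25.2

From dP/dt = 0: 0.0162C* = 0.426, so C* = 26.3.
From dR/dt = 0: 1.08(1 - R*/938) = 0.019·26.3, giving R* = 938·(1 - 0.463) = 504.
From dC/dt = 0: 0.00255·504 - 0.134 = 0.0457P*, so P* = 1.15/0.0457 = 25.2.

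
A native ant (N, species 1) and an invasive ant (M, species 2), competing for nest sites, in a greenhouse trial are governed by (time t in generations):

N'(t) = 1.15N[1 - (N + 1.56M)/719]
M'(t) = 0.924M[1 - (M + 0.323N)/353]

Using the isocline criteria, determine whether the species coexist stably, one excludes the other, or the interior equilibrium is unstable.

stable coexistence

Compare the nullcline intercepts: K1/α12 = 719/1.56 = 461 > K2 = 353; K2/α21 = 353/0.323 = 1090 > K1 = 719.
Since both inequalities hold, each species can invade when rare, so the interior equilibrium is stable.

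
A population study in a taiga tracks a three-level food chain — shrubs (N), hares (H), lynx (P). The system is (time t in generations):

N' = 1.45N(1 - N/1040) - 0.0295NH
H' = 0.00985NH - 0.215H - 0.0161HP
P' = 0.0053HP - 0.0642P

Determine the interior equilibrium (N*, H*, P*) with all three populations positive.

N* ≈ 784, H* ≈ 12.1, P* ≈ 466

From dP/dt = 0: 0.0053H* = 0.0642, so H* = 12.1.
From dN/dt = 0: 1.45(1 - N*/1040) = 0.0295·12.1, giving N* = 1040·(1 - 0.246) = 784.
From dH/dt = 0: 0.00985·784 - 0.215 = 0.0161P*, so P* = 7.5/0.0161 = 466.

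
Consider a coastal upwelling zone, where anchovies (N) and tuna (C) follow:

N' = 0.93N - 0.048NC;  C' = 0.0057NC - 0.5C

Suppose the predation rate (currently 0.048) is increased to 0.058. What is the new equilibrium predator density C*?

C* ≈ 16

At the interior fixed point, setting dN/dt = 0 with N > 0 fixes C* = (prey growth rate)/(NC coefficient) — independent of the other coefficients.
With the change, C* = 0.93/0.058 = 16; it falls from 19.4.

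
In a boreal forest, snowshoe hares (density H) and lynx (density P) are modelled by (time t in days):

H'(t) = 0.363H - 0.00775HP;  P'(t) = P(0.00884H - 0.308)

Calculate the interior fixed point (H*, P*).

Set dP/dt = 0 with P > 0: 0.00884H - 0.308 = 0, so H* = 0.308/0.00884 = 34.8.
Set dH/dt = 0 with H > 0: 0.363 - 0.00775P = 0, so P* = 0.363/0.00775 = 46.8.

H* ≈ 34.8, P* ≈ 46.8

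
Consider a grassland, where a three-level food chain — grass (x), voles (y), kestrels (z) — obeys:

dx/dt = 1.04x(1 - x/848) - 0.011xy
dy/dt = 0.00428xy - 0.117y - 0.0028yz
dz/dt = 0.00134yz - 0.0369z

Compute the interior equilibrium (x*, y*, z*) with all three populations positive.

x* ≈ 601, y* ≈ 27.5, z* ≈ 877

From dz/dt = 0: 0.00134y* = 0.0369, so y* = 27.5.
From dx/dt = 0: 1.04(1 - x*/848) = 0.011·27.5, giving x* = 848·(1 - 0.291) = 601.
From dy/dt = 0: 0.00428·601 - 0.117 = 0.0028z*, so z* = 2.46/0.0028 = 877.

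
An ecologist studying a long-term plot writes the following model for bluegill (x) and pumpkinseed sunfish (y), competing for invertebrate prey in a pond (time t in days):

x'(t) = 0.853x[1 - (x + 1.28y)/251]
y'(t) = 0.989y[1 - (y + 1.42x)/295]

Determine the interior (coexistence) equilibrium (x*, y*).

Setting both brackets to zero gives the nullclines x + 1.28y = 251 and 1.42x + y = 295.
Substituting y = 295 - 1.42x into the first: x(1 - 1.28·1.42) = 251 - 1.28·295.
So x* = -127/-0.818 = 155, and then y* = 295 - 1.42·155 = 75.1.

x* ≈ 155, y* ≈ 75.1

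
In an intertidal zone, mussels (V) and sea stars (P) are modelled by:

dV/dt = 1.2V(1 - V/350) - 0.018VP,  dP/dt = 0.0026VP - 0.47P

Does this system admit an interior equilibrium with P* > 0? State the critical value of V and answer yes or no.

The predator equation gives dP/dt > 0 only when V > 0.47/0.0026 = 181.
Without the predator, V → K = 350. Since 350 > 181, the predator can invade and persist.

Threshold V = 181; K > 181, so yes, the predator persists.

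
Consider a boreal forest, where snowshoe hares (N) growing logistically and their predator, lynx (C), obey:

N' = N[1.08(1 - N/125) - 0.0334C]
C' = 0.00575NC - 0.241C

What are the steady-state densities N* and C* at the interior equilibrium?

From dC/dt = 0 with C > 0: 0.00575N* = 0.241, so N* = 41.9.
Substitute into dN/dt = 0: 1.08(1 - 41.9/125) = 0.0334C*.
The bracket is 0.665, giving C* = 0.718/0.0334 = 21.5.

N* ≈ 41.9, C* ≈ 21.5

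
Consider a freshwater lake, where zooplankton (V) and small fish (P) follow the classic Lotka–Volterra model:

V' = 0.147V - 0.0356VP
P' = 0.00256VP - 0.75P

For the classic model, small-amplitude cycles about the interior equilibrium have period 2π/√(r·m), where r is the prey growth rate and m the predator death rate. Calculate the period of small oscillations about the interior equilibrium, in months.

Here r = 0.147 and m = 0.75, so r·m = 0.11.
ω = √0.11 = 0.332 per month, hence T = 2π/ω ≈ 18.9 months.

T ≈ 18.9 months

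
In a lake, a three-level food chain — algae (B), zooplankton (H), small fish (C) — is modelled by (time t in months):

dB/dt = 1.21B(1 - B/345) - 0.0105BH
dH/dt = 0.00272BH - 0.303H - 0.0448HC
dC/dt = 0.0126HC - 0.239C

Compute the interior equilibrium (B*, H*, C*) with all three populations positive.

From dC/dt = 0: 0.0126H* = 0.239, so H* = 19.
From dB/dt = 0: 1.21(1 - B*/345) = 0.0105·19, giving B* = 345·(1 - 0.165) = 288.
From dH/dt = 0: 0.00272·288 - 0.303 = 0.0448C*, so C* = 0.481/0.0448 = 10.7.

B* ≈ 288, H* ≈ 19, C* ≈ 10.7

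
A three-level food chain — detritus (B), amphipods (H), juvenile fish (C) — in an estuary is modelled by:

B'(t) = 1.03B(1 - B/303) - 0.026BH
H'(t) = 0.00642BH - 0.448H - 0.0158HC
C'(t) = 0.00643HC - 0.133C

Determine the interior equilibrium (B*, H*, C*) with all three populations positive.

From dC/dt = 0: 0.00643H* = 0.133, so H* = 20.7.
From dB/dt = 0: 1.03(1 - B*/303) = 0.026·20.7, giving B* = 303·(1 - 0.522) = 145.
From dH/dt = 0: 0.00642·145 - 0.448 = 0.0158C*, so C* = 0.482/0.0158 = 30.5.

B* ≈ 145, H* ≈ 20.7, C* ≈ 30.5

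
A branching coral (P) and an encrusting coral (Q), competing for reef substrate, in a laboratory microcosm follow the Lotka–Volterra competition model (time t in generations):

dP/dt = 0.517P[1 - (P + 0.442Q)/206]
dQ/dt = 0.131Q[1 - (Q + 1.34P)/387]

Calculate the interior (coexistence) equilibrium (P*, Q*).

P* ≈ 85.7, Q* ≈ 272

Setting both brackets to zero gives the nullclines P + 0.442Q = 206 and 1.34P + Q = 387.
Substituting Q = 387 - 1.34P into the first: P(1 - 0.442·1.34) = 206 - 0.442·387.
So P* = 34.9/0.408 = 85.7, and then Q* = 387 - 1.34·85.7 = 272.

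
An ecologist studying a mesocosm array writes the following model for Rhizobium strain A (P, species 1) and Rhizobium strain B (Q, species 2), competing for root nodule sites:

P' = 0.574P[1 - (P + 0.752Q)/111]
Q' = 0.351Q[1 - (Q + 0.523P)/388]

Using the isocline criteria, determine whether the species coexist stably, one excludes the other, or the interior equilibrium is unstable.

species 2 excludes species 1

Compare the nullcline intercepts: K1/α12 = 111/0.752 = 148 < K2 = 388; K2/α21 = 388/0.523 = 742 > K1 = 111.
Since the inequalities point opposite ways, species 2 can invade but species 1 cannot.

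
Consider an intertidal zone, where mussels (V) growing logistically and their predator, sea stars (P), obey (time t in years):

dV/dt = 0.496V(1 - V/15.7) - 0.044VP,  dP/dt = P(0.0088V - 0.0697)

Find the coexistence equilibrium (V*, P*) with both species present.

From dP/dt = 0 with P > 0: 0.0088V* = 0.0697, so V* = 7.92.
Substitute into dV/dt = 0: 0.496(1 - 7.92/15.7) = 0.044P*.
The bracket is 0.496, giving P* = 0.246/0.044 = 5.59.

V* ≈ 7.92, P* ≈ 5.59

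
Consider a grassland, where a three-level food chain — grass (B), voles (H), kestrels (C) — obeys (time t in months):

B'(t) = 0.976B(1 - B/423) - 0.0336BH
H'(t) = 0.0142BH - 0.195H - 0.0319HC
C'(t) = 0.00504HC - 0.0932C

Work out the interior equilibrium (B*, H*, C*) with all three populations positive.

B* ≈ 154, H* ≈ 18.5, C* ≈ 62.3

From dC/dt = 0: 0.00504H* = 0.0932, so H* = 18.5.
From dB/dt = 0: 0.976(1 - B*/423) = 0.0336·18.5, giving B* = 423·(1 - 0.637) = 154.
From dH/dt = 0: 0.0142·154 - 0.195 = 0.0319C*, so C* = 1.99/0.0319 = 62.3.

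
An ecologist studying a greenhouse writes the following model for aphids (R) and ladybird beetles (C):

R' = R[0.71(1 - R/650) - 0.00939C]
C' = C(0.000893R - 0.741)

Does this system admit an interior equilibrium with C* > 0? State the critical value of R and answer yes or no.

The predator equation gives dC/dt > 0 only when R > 0.741/0.000893 = 830.
Without the predator, R → K = 650. Since 650 < 830, the predator cannot invade.

Threshold R = 830; K < 830, so no, the predator goes extinct.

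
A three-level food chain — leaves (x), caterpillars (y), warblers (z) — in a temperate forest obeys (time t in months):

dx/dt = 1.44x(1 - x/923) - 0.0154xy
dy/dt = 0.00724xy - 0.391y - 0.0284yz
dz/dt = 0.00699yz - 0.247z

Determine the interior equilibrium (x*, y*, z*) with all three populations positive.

From dz/dt = 0: 0.00699y* = 0.247, so y* = 35.3.
From dx/dt = 0: 1.44(1 - x*/923) = 0.0154·35.3, giving x* = 923·(1 - 0.378) = 574.
From dy/dt = 0: 0.00724·574 - 0.391 = 0.0284z*, so z* = 3.77/0.0284 = 133.

x* ≈ 574, y* ≈ 35.3, z* ≈ 133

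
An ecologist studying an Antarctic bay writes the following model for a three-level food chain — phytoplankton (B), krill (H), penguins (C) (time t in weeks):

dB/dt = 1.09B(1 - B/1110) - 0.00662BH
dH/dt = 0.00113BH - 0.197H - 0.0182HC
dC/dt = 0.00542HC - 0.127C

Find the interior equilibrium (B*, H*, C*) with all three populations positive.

From dC/dt = 0: 0.00542H* = 0.127, so H* = 23.4.
From dB/dt = 0: 1.09(1 - B*/1110) = 0.00662·23.4, giving B* = 1110·(1 - 0.142) = 952.
From dH/dt = 0: 0.00113·952 - 0.197 = 0.0182C*, so C* = 0.879/0.0182 = 48.3.

B* ≈ 952, H* ≈ 23.4, C* ≈ 48.3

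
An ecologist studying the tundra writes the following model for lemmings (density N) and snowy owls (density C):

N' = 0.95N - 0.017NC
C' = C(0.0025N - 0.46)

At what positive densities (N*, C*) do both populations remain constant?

Set dC/dt = 0 with C > 0: 0.0025N - 0.46 = 0, so N* = 0.46/0.0025 = 184.
Set dN/dt = 0 with N > 0: 0.95 - 0.017C = 0, so C* = 0.95/0.017 = 55.9.

N* ≈ 184, C* ≈ 55.9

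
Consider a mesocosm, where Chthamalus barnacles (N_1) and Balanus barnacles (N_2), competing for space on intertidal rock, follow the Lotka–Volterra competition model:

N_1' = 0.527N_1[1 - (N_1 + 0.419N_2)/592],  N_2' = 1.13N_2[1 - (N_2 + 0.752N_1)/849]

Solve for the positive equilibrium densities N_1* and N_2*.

N_1* ≈ 345, N_2* ≈ 590

Setting both brackets to zero gives the nullclines N_1 + 0.419N_2 = 592 and 0.752N_1 + N_2 = 849.
Substituting N_2 = 849 - 0.752N_1 into the first: N_1(1 - 0.419·0.752) = 592 - 0.419·849.
So N_1* = 236/0.685 = 345, and then N_2* = 849 - 0.752·345 = 590.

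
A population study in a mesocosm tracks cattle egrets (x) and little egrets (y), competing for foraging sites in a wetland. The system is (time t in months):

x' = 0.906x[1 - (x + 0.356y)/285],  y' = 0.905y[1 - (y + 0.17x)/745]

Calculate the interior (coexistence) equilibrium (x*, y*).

Setting both brackets to zero gives the nullclines x + 0.356y = 285 and 0.17x + y = 745.
Substituting y = 745 - 0.17x into the first: x(1 - 0.356·0.17) = 285 - 0.356·745.
So x* = 19.8/0.939 = 21.1, and then y* = 745 - 0.17·21.1 = 741.

x* ≈ 21.1, y* ≈ 741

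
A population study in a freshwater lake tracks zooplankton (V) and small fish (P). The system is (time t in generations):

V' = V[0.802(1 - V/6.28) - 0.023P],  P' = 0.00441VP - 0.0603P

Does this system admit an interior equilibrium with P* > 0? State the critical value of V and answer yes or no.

The predator equation gives dP/dt > 0 only when V > 0.0603/0.00441 = 13.7.
Without the predator, V → K = 6.28. Since 6.28 < 13.7, the predator cannot invade.

Threshold V = 13.7; K < 13.7, so no, the predator goes extinct.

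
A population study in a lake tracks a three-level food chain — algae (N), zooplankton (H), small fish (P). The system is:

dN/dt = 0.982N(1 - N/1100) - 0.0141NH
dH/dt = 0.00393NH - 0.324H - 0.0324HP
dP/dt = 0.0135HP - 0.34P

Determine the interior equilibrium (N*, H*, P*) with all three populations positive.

From dP/dt = 0: 0.0135H* = 0.34, so H* = 25.2.
From dN/dt = 0: 0.982(1 - N*/1100) = 0.0141·25.2, giving N* = 1100·(1 - 0.362) = 702.
From dH/dt = 0: 0.00393·702 - 0.324 = 0.0324P*, so P* = 2.44/0.0324 = 75.2.

N* ≈ 702, H* ≈ 25.2, P* ≈ 75.2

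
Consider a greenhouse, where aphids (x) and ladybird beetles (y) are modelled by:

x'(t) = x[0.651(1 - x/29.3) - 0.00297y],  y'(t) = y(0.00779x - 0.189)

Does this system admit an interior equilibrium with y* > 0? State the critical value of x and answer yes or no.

The predator equation gives dy/dt > 0 only when x > 0.189/0.00779 = 24.3.
Without the predator, x → K = 29.3. Since 29.3 > 24.3, the predator can invade and persist.

Threshold x = 24.3; K > 24.3, so yes, the predator persists.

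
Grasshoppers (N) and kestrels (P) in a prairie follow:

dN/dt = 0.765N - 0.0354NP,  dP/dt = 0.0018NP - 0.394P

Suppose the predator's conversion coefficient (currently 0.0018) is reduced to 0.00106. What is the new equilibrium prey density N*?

At the interior fixed point, setting dP/dt = 0 with P > 0 fixes N* = (predator death rate)/(NP coefficient) — independent of the other coefficients.
With the change, N* = 0.394/0.00106 = 372; it rises from 219.

N* ≈ 372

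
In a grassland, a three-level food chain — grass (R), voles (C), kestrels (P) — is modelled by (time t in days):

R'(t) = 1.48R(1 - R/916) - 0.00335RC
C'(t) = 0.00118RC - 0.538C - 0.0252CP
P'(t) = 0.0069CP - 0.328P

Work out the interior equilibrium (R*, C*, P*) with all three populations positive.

From dP/dt = 0: 0.0069C* = 0.328, so C* = 47.5.
From dR/dt = 0: 1.48(1 - R*/916) = 0.00335·47.5, giving R* = 916·(1 - 0.108) = 817.
From dC/dt = 0: 0.00118·817 - 0.538 = 0.0252P*, so P* = 0.427/0.0252 = 16.9.

R* ≈ 817, C* ≈ 47.5, P* ≈ 16.9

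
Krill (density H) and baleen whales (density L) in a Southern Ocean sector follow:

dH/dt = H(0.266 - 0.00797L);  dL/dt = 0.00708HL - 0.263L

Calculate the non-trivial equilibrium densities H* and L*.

H* ≈ 37.1, L* ≈ 33.4

Set dL/dt = 0 with L > 0: 0.00708H - 0.263 = 0, so H* = 0.263/0.00708 = 37.1.
Set dH/dt = 0 with H > 0: 0.266 - 0.00797L = 0, so L* = 0.266/0.00797 = 33.4.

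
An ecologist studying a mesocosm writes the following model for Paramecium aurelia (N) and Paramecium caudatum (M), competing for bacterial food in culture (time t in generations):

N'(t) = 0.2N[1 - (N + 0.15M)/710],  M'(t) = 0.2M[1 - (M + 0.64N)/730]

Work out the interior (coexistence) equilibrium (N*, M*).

Setting both brackets to zero gives the nullclines N + 0.15M = 710 and 0.64N + M = 730.
Substituting M = 730 - 0.64N into the first: N(1 - 0.15·0.64) = 710 - 0.15·730.
So N* = 600/0.904 = 664, and then M* = 730 - 0.64·664 = 305.

N* ≈ 664, M* ≈ 305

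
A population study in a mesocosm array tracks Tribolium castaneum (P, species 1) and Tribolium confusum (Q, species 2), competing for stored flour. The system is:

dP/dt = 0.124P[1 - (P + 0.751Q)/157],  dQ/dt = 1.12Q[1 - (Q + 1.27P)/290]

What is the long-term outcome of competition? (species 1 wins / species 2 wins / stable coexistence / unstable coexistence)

species 2 excludes species 1

Compare the nullcline intercepts: K1/α12 = 157/0.751 = 209 < K2 = 290; K2/α21 = 290/1.27 = 228 > K1 = 157.
Since the inequalities point opposite ways, species 2 can invade but species 1 cannot.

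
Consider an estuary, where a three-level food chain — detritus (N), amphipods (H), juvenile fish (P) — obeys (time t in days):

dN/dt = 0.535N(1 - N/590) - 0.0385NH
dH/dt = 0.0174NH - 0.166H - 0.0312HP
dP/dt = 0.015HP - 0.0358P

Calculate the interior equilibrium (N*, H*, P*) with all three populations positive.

N* ≈ 489, H* ≈ 2.39, P* ≈ 267

From dP/dt = 0: 0.015H* = 0.0358, so H* = 2.39.
From dN/dt = 0: 0.535(1 - N*/590) = 0.0385·2.39, giving N* = 590·(1 - 0.172) = 489.
From dH/dt = 0: 0.0174·489 - 0.166 = 0.0312P*, so P* = 8.34/0.0312 = 267.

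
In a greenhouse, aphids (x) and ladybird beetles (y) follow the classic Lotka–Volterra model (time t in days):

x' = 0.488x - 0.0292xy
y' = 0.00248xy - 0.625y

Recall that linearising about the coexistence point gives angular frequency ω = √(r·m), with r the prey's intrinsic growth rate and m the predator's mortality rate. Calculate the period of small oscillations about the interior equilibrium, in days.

T ≈ 11.4 days

Here r = 0.488 and m = 0.625, so r·m = 0.305.
ω = √0.305 = 0.552 per day, hence T = 2π/ω ≈ 11.4 days.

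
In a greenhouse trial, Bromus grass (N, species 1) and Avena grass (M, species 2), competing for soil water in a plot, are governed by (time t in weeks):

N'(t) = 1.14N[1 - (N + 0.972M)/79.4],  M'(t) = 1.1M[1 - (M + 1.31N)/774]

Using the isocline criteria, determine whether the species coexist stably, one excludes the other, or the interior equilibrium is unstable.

Compare the nullcline intercepts: K1/α12 = 79.4/0.972 = 81.7 < K2 = 774; K2/α21 = 774/1.31 = 591 > K1 = 79.4.
Since the inequalities point opposite ways, species 2 can invade but species 1 cannot.

species 2 excludes species 1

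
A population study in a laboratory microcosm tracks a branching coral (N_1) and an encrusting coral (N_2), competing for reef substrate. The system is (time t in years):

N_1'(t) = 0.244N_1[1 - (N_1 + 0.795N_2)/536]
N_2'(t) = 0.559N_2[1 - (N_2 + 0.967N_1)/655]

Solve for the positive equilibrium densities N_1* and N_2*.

Setting both brackets to zero gives the nullclines N_1 + 0.795N_2 = 536 and 0.967N_1 + N_2 = 655.
Substituting N_2 = 655 - 0.967N_1 into the first: N_1(1 - 0.795·0.967) = 536 - 0.795·655.
So N_1* = 15.3/0.231 = 66.1, and then N_2* = 655 - 0.967·66.1 = 591.

N_1* ≈ 66.1, N_2* ≈ 591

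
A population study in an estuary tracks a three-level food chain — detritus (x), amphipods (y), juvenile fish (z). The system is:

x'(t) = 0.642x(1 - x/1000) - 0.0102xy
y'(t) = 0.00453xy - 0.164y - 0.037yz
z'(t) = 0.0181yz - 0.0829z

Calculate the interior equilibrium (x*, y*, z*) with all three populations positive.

x* ≈ 927, y* ≈ 4.58, z* ≈ 109

From dz/dt = 0: 0.0181y* = 0.0829, so y* = 4.58.
From dx/dt = 0: 0.642(1 - x*/1000) = 0.0102·4.58, giving x* = 1000·(1 - 0.0728) = 927.
From dy/dt = 0: 0.00453·927 - 0.164 = 0.037z*, so z* = 4.04/0.037 = 109.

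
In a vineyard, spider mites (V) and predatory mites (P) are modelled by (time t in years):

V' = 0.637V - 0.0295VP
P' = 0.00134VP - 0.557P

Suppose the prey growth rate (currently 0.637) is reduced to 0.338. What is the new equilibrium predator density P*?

At the interior fixed point, setting dV/dt = 0 with V > 0 fixes P* = (prey growth rate)/(VP coefficient) — independent of the other coefficients.
With the change, P* = 0.338/0.0295 = 11.5; it falls from 21.6.

P* ≈ 11.5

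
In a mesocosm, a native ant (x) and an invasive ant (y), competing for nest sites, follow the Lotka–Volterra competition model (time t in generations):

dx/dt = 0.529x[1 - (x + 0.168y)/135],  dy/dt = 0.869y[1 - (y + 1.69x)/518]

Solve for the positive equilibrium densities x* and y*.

Setting both brackets to zero gives the nullclines x + 0.168y = 135 and 1.69x + y = 518.
Substituting y = 518 - 1.69x into the first: x(1 - 0.168·1.69) = 135 - 0.168·518.
So x* = 48/0.716 = 67, and then y* = 518 - 1.69·67 = 405.

x* ≈ 67, y* ≈ 405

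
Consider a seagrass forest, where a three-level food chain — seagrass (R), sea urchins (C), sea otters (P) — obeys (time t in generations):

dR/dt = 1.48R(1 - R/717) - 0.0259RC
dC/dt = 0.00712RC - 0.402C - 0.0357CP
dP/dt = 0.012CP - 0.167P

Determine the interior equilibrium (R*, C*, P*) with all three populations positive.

From dP/dt = 0: 0.012C* = 0.167, so C* = 13.9.
From dR/dt = 0: 1.48(1 - R*/717) = 0.0259·13.9, giving R* = 717·(1 - 0.244) = 542.
From dC/dt = 0: 0.00712·542 - 0.402 = 0.0357P*, so P* = 3.46/0.0357 = 96.9.

R* ≈ 542, C* ≈ 13.9, P* ≈ 96.9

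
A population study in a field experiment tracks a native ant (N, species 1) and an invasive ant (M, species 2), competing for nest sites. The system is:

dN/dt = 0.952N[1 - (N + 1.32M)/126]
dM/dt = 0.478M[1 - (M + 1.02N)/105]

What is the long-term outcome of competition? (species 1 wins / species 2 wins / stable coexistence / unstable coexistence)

Compare the nullcline intercepts: K1/α12 = 126/1.32 = 95.5 < K2 = 105; K2/α21 = 105/1.02 = 103 < K1 = 126.
Since both are reversed, neither can invade when rare; the interior point is a saddle.

unstable coexistence (outcome depends on initial conditions)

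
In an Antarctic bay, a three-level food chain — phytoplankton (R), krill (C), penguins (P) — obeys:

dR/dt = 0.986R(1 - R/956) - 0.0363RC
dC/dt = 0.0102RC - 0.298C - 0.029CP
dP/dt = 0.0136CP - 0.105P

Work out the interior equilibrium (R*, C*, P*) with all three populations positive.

R* ≈ 684, C* ≈ 7.72, P* ≈ 230

From dP/dt = 0: 0.0136C* = 0.105, so C* = 7.72.
From dR/dt = 0: 0.986(1 - R*/956) = 0.0363·7.72, giving R* = 956·(1 - 0.284) = 684.
From dC/dt = 0: 0.0102·684 - 0.298 = 0.029P*, so P* = 6.68/0.029 = 230.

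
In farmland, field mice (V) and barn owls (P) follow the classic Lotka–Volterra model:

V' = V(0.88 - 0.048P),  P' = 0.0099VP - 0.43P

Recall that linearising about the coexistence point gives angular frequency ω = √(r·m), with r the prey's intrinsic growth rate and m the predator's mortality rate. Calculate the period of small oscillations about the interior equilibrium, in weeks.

T ≈ 10.2 weeks

Here r = 0.88 and m = 0.43, so r·m = 0.378.
ω = √0.378 = 0.615 per week, hence T = 2π/ω ≈ 10.2 weeks.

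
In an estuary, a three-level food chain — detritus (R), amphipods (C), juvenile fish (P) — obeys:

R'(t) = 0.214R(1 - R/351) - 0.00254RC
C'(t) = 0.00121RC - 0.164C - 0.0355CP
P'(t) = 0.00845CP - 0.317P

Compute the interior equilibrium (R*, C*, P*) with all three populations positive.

From dP/dt = 0: 0.00845C* = 0.317, so C* = 37.5.
From dR/dt = 0: 0.214(1 - R*/351) = 0.00254·37.5, giving R* = 351·(1 - 0.445) = 195.
From dC/dt = 0: 0.00121·195 - 0.164 = 0.0355P*, so P* = 0.0716/0.0355 = 2.02.

R* ≈ 195, C* ≈ 37.5, P* ≈ 2.02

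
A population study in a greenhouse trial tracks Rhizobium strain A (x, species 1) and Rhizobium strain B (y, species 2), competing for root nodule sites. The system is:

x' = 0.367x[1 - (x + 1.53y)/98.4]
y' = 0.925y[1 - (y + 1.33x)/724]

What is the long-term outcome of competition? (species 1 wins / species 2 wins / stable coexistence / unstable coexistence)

species 2 excludes species 1

Compare the nullcline intercepts: K1/α12 = 98.4/1.53 = 64.3 < K2 = 724; K2/α21 = 724/1.33 = 544 > K1 = 98.4.
Since the inequalities point opposite ways, species 2 can invade but species 1 cannot.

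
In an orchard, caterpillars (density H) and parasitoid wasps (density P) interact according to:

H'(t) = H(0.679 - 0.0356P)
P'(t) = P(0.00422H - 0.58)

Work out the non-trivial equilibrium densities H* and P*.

Set dP/dt = 0 with P > 0: 0.00422H - 0.58 = 0, so H* = 0.58/0.00422 = 137.
Set dH/dt = 0 with H > 0: 0.679 - 0.0356P = 0, so P* = 0.679/0.0356 = 19.1.

H* ≈ 137, P* ≈ 19.1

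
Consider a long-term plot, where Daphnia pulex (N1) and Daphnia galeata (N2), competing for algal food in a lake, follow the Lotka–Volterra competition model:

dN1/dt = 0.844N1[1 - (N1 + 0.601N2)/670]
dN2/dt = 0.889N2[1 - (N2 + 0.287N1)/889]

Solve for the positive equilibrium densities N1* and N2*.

N1* ≈ 164, N2* ≈ 842

Setting both brackets to zero gives the nullclines N1 + 0.601N2 = 670 and 0.287N1 + N2 = 889.
Substituting N2 = 889 - 0.287N1 into the first: N1(1 - 0.601·0.287) = 670 - 0.601·889.
So N1* = 136/0.828 = 164, and then N2* = 889 - 0.287·164 = 842.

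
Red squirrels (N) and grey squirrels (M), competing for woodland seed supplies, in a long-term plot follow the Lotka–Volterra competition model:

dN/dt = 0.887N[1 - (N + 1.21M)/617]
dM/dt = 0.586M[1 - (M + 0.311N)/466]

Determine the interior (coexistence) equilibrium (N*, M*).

N* ≈ 85.2, M* ≈ 440

Setting both brackets to zero gives the nullclines N + 1.21M = 617 and 0.311N + M = 466.
Substituting M = 466 - 0.311N into the first: N(1 - 1.21·0.311) = 617 - 1.21·466.
So N* = 53.1/0.624 = 85.2, and then M* = 466 - 0.311·85.2 = 440.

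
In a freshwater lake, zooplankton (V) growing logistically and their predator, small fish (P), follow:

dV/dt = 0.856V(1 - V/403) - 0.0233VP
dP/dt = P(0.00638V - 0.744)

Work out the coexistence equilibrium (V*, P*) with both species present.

V* ≈ 117, P* ≈ 26.1

From dP/dt = 0 with P > 0: 0.00638V* = 0.744, so V* = 117.
Substitute into dV/dt = 0: 0.856(1 - 117/403) = 0.0233P*.
The bracket is 0.711, giving P* = 0.608/0.0233 = 26.1.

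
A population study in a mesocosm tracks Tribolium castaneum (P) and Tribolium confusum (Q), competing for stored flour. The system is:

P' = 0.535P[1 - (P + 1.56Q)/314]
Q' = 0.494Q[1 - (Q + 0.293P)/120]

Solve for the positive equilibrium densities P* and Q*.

P* ≈ 234, Q* ≈ 51.6

Setting both brackets to zero gives the nullclines P + 1.56Q = 314 and 0.293P + Q = 120.
Substituting Q = 120 - 0.293P into the first: P(1 - 1.56·0.293) = 314 - 1.56·120.
So P* = 127/0.543 = 234, and then Q* = 120 - 0.293·234 = 51.6.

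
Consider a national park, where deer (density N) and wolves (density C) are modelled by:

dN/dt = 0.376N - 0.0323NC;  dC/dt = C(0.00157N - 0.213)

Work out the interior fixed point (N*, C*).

Set dC/dt = 0 with C > 0: 0.00157N - 0.213 = 0, so N* = 0.213/0.00157 = 136.
Set dN/dt = 0 with N > 0: 0.376 - 0.0323C = 0, so C* = 0.376/0.0323 = 11.6.

N* ≈ 136, C* ≈ 11.6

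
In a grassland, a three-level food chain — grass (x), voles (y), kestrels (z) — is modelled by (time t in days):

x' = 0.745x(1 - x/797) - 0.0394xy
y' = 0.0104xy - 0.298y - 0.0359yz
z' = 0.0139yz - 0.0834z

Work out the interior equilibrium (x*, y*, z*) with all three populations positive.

x* ≈ 544, y* ≈ 6, z* ≈ 149

From dz/dt = 0: 0.0139y* = 0.0834, so y* = 6.
From dx/dt = 0: 0.745(1 - x*/797) = 0.0394·6, giving x* = 797·(1 - 0.317) = 544.
From dy/dt = 0: 0.0104·544 - 0.298 = 0.0359z*, so z* = 5.36/0.0359 = 149.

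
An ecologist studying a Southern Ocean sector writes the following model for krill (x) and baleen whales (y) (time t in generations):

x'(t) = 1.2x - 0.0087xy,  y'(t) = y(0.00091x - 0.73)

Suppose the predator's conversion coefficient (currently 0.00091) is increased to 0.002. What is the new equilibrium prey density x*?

At the interior fixed point, setting dy/dt = 0 with y > 0 fixes x* = (predator death rate)/(xy coefficient) — independent of the other coefficients.
With the change, x* = 0.73/0.002 = 365; it falls from 802.

x* ≈ 365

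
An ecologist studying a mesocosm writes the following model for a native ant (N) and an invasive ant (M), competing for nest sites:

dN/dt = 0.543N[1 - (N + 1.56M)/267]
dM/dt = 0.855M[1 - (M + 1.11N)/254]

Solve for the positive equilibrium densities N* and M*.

N* ≈ 177, M* ≈ 57.9

Setting both brackets to zero gives the nullclines N + 1.56M = 267 and 1.11N + M = 254.
Substituting M = 254 - 1.11N into the first: N(1 - 1.56·1.11) = 267 - 1.56·254.
So N* = -129/-0.732 = 177, and then M* = 254 - 1.11·177 = 57.9.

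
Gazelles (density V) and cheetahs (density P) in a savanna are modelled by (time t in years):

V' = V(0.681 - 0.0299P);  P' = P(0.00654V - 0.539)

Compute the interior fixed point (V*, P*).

V* ≈ 82.4, P* ≈ 22.8

Set dP/dt = 0 with P > 0: 0.00654V - 0.539 = 0, so V* = 0.539/0.00654 = 82.4.
Set dV/dt = 0 with V > 0: 0.681 - 0.0299P = 0, so P* = 0.681/0.0299 = 22.8.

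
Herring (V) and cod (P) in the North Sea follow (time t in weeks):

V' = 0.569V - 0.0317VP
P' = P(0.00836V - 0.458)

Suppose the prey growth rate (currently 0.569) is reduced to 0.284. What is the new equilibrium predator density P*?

At the interior fixed point, setting dV/dt = 0 with V > 0 fixes P* = (prey growth rate)/(VP coefficient) — independent of the other coefficients.
With the change, P* = 0.284/0.0317 = 8.96; it falls from 17.9.

P* ≈ 8.96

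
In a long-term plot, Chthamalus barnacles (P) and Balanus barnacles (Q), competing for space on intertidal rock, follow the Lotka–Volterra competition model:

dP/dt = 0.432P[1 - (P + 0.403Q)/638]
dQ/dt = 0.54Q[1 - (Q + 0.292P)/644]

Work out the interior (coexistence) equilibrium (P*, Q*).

Setting both brackets to zero gives the nullclines P + 0.403Q = 638 and 0.292P + Q = 644.
Substituting Q = 644 - 0.292P into the first: P(1 - 0.403·0.292) = 638 - 0.403·644.
So P* = 378/0.882 = 429, and then Q* = 644 - 0.292·429 = 519.

P* ≈ 429, Q* ≈ 519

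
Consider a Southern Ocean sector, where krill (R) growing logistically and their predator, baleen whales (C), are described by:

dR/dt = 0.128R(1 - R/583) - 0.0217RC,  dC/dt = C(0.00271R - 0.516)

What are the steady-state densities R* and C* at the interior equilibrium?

R* ≈ 190, C* ≈ 3.97

From dC/dt = 0 with C > 0: 0.00271R* = 0.516, so R* = 190.
Substitute into dR/dt = 0: 0.128(1 - 190/583) = 0.0217C*.
The bracket is 0.673, giving C* = 0.0862/0.0217 = 3.97.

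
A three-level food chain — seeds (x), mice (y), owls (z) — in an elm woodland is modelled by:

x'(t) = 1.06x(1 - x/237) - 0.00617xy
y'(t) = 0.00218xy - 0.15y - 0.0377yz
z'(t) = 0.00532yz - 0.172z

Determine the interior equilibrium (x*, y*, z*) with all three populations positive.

x* ≈ 192, y* ≈ 32.3, z* ≈ 7.15

From dz/dt = 0: 0.00532y* = 0.172, so y* = 32.3.
From dx/dt = 0: 1.06(1 - x*/237) = 0.00617·32.3, giving x* = 237·(1 - 0.188) = 192.
From dy/dt = 0: 0.00218·192 - 0.15 = 0.0377z*, so z* = 0.269/0.0377 = 7.15.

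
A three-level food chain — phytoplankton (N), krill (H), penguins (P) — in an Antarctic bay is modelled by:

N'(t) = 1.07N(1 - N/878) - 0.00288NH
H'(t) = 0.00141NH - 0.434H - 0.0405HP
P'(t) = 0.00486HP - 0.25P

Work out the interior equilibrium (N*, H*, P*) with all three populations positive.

N* ≈ 756, H* ≈ 51.4, P* ≈ 15.6

From dP/dt = 0: 0.00486H* = 0.25, so H* = 51.4.
From dN/dt = 0: 1.07(1 - N*/878) = 0.00288·51.4, giving N* = 878·(1 - 0.138) = 756.
From dH/dt = 0: 0.00141·756 - 0.434 = 0.0405P*, so P* = 0.633/0.0405 = 15.6.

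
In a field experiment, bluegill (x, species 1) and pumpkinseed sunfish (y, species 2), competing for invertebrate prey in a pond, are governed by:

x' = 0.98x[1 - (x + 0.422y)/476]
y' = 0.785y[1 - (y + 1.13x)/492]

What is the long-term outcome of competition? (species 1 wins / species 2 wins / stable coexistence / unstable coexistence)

Compare the nullcline intercepts: K1/α12 = 476/0.422 = 1130 > K2 = 492; K2/α21 = 492/1.13 = 435 < K1 = 476.
Since the inequalities point opposite ways, species 1 can invade but species 2 cannot.

species 1 excludes species 2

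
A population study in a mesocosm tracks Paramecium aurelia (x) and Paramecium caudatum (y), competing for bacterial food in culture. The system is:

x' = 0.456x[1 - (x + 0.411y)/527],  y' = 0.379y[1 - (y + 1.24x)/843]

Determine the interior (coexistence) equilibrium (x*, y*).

Setting both brackets to zero gives the nullclines x + 0.411y = 527 and 1.24x + y = 843.
Substituting y = 843 - 1.24x into the first: x(1 - 0.411·1.24) = 527 - 0.411·843.
So x* = 181/0.49 = 368, and then y* = 843 - 1.24·368 = 386.

x* ≈ 368, y* ≈ 386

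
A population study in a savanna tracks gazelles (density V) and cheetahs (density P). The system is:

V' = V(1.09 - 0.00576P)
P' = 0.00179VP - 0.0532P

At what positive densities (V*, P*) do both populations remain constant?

V* ≈ 29.7, P* ≈ 189

Set dP/dt = 0 with P > 0: 0.00179V - 0.0532 = 0, so V* = 0.0532/0.00179 = 29.7.
Set dV/dt = 0 with V > 0: 1.09 - 0.00576P = 0, so P* = 1.09/0.00576 = 189.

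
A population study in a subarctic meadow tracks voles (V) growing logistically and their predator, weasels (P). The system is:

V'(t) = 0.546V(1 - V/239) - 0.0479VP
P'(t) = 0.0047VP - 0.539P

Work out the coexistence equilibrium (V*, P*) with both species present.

From dP/dt = 0 with P > 0: 0.0047V* = 0.539, so V* = 115.
Substitute into dV/dt = 0: 0.546(1 - 115/239) = 0.0479P*.
The bracket is 0.52, giving P* = 0.284/0.0479 = 5.93.

V* ≈ 115, P* ≈ 5.93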